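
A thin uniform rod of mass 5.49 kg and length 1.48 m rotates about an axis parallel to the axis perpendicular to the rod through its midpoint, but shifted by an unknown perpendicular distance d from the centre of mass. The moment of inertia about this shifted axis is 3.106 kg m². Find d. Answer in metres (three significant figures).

0.619

About the centre-of-mass axis, I_cm = (1/12)ML² = (1/12)(5.49)(1.48)² = 1.0021 kg m².
Parallel axis theorem: I = I_cm + Md², so Md² = 3.106 − 1.0021 = 2.1039 kg m².
d = √(2.1039 / 5.49) = 0.61905 m.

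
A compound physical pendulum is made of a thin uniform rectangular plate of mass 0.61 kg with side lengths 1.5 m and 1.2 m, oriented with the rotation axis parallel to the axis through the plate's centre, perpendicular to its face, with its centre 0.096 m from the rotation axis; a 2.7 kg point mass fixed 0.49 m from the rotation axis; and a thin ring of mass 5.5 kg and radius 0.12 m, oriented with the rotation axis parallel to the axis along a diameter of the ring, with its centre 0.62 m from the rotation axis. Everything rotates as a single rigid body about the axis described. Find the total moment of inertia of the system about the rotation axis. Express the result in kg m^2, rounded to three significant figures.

Rectangular plate: I_cm = (1/12)M(a²+b²) = (1/12)(0.61)[(1.5)² + (1.2)²] = 0.18757 kg m^2; centre at d = 0.096 m, so I = I_cm + Md² gives I = 0.18757 + (0.61)(0.096)² = 0.1932 kg m^2.
Point mass: I_cm = 0; centre at d = 0.49 m, so I = I_cm + Md² gives I = 0 + (2.7)(0.49)² = 0.64827 kg m^2.
Thin ring: I_cm = (1/2)MR² = (1/2)(5.5)(0.12)² = 0.0396 kg m^2; centre at d = 0.62 m, so I = I_cm + Md² gives I = 0.0396 + (5.5)(0.62)² = 2.1538 kg m^2.
Total I = 0.1932 + 0.64827 + 2.1538 = 2.9953 kg m^2.

3.00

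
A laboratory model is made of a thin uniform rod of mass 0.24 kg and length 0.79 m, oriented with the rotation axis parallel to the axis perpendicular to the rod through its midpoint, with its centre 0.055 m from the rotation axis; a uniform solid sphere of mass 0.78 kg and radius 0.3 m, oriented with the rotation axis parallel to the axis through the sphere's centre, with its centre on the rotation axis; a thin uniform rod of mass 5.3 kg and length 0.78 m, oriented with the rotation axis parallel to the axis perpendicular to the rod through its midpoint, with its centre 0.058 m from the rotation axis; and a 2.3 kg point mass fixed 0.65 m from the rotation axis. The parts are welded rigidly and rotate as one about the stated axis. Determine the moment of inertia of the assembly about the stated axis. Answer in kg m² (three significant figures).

1.30

Thin rod: I_cm = (1/12)ML² = (1/12)(0.24)(0.79)² = 0.012482 kg m²; centre at d = 0.055 m, so I = I_cm + Md² gives I = 0.012482 + (0.24)(0.055)² = 0.013208 kg m².
Solid sphere: I_cm = (2/5)MR² = (2/5)(0.78)(0.3)² = 0.02808 kg m²; axis through the centre, so I = 0.02808 kg m².
Thin rod: I_cm = (1/12)ML² = (1/12)(5.3)(0.78)² = 0.26871 kg m²; centre at d = 0.058 m, so I = I_cm + Md² gives I = 0.26871 + (5.3)(0.058)² = 0.28654 kg m².
Point mass: I_cm = 0; centre at d = 0.65 m, so I = I_cm + Md² gives I = 0 + (2.3)(0.65)² = 0.97175 kg m².
Total I = 0.013208 + 0.02808 + 0.28654 + 0.97175 = 1.2996 kg m².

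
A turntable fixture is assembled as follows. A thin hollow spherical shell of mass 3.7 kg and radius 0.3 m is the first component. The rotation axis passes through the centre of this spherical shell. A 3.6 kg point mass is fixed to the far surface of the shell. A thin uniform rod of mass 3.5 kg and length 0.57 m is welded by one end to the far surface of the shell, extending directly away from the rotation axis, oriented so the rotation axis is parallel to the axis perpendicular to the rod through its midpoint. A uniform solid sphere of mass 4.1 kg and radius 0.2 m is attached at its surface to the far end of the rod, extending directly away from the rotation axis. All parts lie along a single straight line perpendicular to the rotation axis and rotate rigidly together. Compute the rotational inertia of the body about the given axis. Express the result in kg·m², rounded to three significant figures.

6.60

Spherical shell: I_cm = (2/3)MR² = (2/3)(3.7)(0.3)² = 0.222 kg·m²; axis through the centre, so I = 0.222 kg·m².
Point mass: I_cm = 0; centre at d = 0.3 m, so the parallel axis theorem gives I = 0 + (3.6)(0.3)² = 0.324 kg·m².
Thin rod: I_cm = (1/12)ML² = (1/12)(3.5)(0.57)² = 0.094762 kg·m²; centre at d = 0.3 + 0.285 = 0.585 m, so the parallel axis theorem gives I = 0.094762 + (3.5)(0.585)² = 1.2925 kg·m².
Solid sphere: I_cm = (2/5)MR² = (2/5)(4.1)(0.2)² = 0.0656 kg·m²; centre at d = 0.3 + 0.285 + 0.285 + 0.2 = 1.07 m, so the parallel axis theorem gives I = 0.0656 + (4.1)(1.07)² = 4.7597 kg·m².
Total I = 0.222 + 0.324 + 1.2925 + 4.7597 = 6.5982 kg·m².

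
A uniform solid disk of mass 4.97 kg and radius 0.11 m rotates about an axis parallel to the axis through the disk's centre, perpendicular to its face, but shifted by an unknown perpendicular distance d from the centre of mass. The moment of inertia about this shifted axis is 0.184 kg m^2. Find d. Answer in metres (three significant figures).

0.176

About the centre-of-mass axis, I_cm = (1/2)MR² = (1/2)(4.97)(0.11)² = 0.030068 kg m^2.
Parallel axis theorem: I = I_cm + Md², so Md² = 0.184 − 0.030068 = 0.15393 kg m^2.
d = √(0.15393 / 4.97) = 0.17599 m.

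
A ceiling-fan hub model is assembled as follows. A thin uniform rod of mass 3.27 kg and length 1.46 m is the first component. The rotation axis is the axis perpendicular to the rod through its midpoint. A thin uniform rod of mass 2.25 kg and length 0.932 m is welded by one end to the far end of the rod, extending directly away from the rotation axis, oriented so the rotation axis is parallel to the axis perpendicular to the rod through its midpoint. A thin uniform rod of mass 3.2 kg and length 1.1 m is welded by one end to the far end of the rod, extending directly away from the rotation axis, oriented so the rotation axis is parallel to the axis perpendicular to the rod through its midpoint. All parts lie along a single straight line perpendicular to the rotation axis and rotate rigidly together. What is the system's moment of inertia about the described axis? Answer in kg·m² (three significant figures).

19.9

Thin rod: I_cm = (1/12)ML² = (1/12)(3.27)(1.46)² = 0.58086 kg·m²; axis through the centre, so I = 0.58086 kg·m².
Thin rod: I_cm = (1/12)ML² = (1/12)(2.25)(0.932)² = 0.16287 kg·m²; centre at d = 0.73 + 0.466 = 1.196 m, so the parallel axis theorem gives I = 0.16287 + (2.25)(1.196)² = 3.3813 kg·m².
Thin rod: I_cm = (1/12)ML² = (1/12)(3.2)(1.1)² = 0.32267 kg·m²; centre at d = 0.73 + 0.466 + 0.466 + 0.55 = 2.212 m, so the parallel axis theorem gives I = 0.32267 + (3.2)(2.212)² = 15.98 kg·m².
Total I = 0.58086 + 3.3813 + 15.98 = 19.942 kg·m².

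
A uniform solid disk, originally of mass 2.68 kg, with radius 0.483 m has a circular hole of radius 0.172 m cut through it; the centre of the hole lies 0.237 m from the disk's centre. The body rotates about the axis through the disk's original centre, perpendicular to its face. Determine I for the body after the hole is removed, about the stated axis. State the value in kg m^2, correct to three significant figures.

0.288

Unpierced body about its centre: I₀ = (1/2)MR² = (1/2)(2.68)(0.483)² = 0.31261 kg m^2.
The removed disk has mass m = M·(r/R)² = (2.68)(0.172/0.483)² = 0.33986 kg (same uniform areal density).
Its moment of inertia about the rotation axis (parallel-axis theorem): I_hole = (1/2)mr² + md² = (1/2)(0.33986)(0.172)² + (0.33986)(0.237)² = 0.024117 kg m^2.
Treating the hole as negative mass, I = I₀ − I_hole = 0.31261 − 0.024117 = 0.28849 kg m^2.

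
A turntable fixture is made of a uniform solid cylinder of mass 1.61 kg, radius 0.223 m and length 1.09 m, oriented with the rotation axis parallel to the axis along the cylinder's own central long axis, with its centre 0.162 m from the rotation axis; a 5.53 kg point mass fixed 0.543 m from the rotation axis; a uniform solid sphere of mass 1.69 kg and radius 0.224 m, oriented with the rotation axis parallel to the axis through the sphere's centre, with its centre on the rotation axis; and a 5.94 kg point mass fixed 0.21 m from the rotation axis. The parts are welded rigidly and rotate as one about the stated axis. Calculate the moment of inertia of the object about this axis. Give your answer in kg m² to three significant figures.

2.01

Solid cylinder: I_cm = (1/2)MR² = (1/2)(1.61)(0.223)² = 0.040032 kg m²; centre at d = 0.162 m, so the parallel axis theorem gives I = 0.040032 + (1.61)(0.162)² = 0.082285 kg m².
Point mass: I_cm = 0; centre at d = 0.543 m, so the parallel axis theorem gives I = 0 + (5.53)(0.543)² = 1.6305 kg m².
Solid sphere: I_cm = (2/5)MR² = (2/5)(1.69)(0.224)² = 0.033919 kg m²; axis through the centre, so I = 0.033919 kg m².
Point mass: I_cm = 0; centre at d = 0.21 m, so the parallel axis theorem gives I = 0 + (5.94)(0.21)² = 0.26195 kg m².
Total I = 0.082285 + 1.6305 + 0.033919 + 0.26195 = 2.0087 kg m².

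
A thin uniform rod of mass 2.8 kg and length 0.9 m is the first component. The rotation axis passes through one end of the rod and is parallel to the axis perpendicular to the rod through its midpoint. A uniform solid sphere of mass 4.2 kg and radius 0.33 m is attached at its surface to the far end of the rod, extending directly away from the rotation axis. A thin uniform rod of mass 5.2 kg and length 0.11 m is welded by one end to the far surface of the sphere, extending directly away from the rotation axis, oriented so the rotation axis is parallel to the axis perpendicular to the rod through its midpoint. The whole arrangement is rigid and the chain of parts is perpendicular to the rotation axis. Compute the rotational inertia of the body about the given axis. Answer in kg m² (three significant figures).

Thin rod: I_cm = (1/12)ML² = (1/12)(2.8)(0.9)² = 0.189 kg m²; centre at d = 0.45 m, so the parallel axis theorem gives I = 0.189 + (2.8)(0.45)² = 0.756 kg m².
Solid sphere: I_cm = (2/5)MR² = (2/5)(4.2)(0.33)² = 0.18295 kg m²; centre at d = 0.45 + 0.45 + 0.33 = 1.23 m, so the parallel axis theorem gives I = 0.18295 + (4.2)(1.23)² = 6.5371 kg m².
Thin rod: I_cm = (1/12)ML² = (1/12)(5.2)(0.11)² = 0.0052433 kg m²; centre at d = 0.45 + 0.45 + 0.33 + 0.33 + 0.055 = 1.615 m, so the parallel axis theorem gives I = 0.0052433 + (5.2)(1.615)² = 13.568 kg m².
Total I = 0.756 + 6.5371 + 13.568 = 20.861 kg m².

20.9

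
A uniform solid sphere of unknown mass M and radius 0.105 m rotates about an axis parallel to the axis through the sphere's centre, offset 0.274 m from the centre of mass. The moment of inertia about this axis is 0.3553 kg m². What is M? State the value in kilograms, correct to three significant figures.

4.47

I = I_cm + Md² = (2/5)MR² + Md² = M·[0.4·(0.105)² + (0.274)²] = M·0.079486.
So M = 0.3553 / 0.079486 = 4.47 kg.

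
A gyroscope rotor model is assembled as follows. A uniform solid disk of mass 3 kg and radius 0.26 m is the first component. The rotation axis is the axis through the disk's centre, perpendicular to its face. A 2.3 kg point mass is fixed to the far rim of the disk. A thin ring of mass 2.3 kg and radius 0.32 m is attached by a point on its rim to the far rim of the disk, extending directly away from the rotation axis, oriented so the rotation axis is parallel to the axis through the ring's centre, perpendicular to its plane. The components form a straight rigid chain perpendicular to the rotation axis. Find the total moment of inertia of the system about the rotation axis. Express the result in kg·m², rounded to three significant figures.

1.27

Solid disk: I_cm = (1/2)MR² = (1/2)(3)(0.26)² = 0.1014 kg·m²; axis through the centre, so I = 0.1014 kg·m².
Point mass: I_cm = 0; centre at d = 0.26 m, so I = I_cm + Md² gives I = 0 + (2.3)(0.26)² = 0.15548 kg·m².
Thin ring: I_cm = MR² = (2.3)(0.32)² = 0.23552 kg·m²; centre at d = 0.26 + 0.32 = 0.58 m, so I = I_cm + Md² gives I = 0.23552 + (2.3)(0.58)² = 1.0092 kg·m².
Total I = 0.1014 + 0.15548 + 1.0092 = 1.2661 kg·m².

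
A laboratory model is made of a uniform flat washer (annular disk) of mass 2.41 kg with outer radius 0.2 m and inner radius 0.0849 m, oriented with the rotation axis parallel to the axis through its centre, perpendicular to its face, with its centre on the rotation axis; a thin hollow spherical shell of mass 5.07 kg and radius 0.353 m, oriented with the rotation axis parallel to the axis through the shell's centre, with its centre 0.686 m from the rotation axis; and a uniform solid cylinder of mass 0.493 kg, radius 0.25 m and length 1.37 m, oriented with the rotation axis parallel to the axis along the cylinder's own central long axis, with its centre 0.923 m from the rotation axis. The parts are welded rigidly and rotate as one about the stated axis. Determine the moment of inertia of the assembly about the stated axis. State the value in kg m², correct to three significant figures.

Annular disk: I_cm = (1/2)M(R²+r²) = (1/2)(2.41)[(0.2)² + (0.0849)²] = 0.056886 kg m²; axis through the centre, so I = 0.056886 kg m².
Spherical shell: I_cm = (2/3)MR² = (2/3)(5.07)(0.353)² = 0.42118 kg m²; centre at d = 0.686 m, so the parallel axis theorem gives I = 0.42118 + (5.07)(0.686)² = 2.8071 kg m².
Solid cylinder: I_cm = (1/2)MR² = (1/2)(0.493)(0.25)² = 0.015406 kg m²; centre at d = 0.923 m, so the parallel axis theorem gives I = 0.015406 + (0.493)(0.923)² = 0.43541 kg m².
Total I = 0.056886 + 2.8071 + 0.43541 = 3.2994 kg m².

3.30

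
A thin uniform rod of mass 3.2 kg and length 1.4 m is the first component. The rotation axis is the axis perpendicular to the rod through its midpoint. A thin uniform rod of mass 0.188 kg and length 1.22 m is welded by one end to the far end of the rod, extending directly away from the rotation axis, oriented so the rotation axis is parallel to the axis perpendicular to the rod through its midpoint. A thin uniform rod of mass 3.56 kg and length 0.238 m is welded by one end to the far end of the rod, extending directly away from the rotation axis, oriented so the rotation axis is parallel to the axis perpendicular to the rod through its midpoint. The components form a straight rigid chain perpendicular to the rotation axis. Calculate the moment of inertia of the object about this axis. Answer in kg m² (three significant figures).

Thin rod: I_cm = (1/12)ML² = (1/12)(3.2)(1.4)² = 0.52267 kg m²; axis through the centre, so I = 0.52267 kg m².
Thin rod: I_cm = (1/12)ML² = (1/12)(0.188)(1.22)² = 0.023318 kg m²; centre at d = 0.7 + 0.61 = 1.31 m, so the parallel axis theorem gives I = 0.023318 + (0.188)(1.31)² = 0.34595 kg m².
Thin rod: I_cm = (1/12)ML² = (1/12)(3.56)(0.238)² = 0.016804 kg m²; centre at d = 0.7 + 0.61 + 0.61 + 0.119 = 2.039 m, so the parallel axis theorem gives I = 0.016804 + (3.56)(2.039)² = 14.818 kg m².
Total I = 0.52267 + 0.34595 + 14.818 = 15.686 kg m².

15.7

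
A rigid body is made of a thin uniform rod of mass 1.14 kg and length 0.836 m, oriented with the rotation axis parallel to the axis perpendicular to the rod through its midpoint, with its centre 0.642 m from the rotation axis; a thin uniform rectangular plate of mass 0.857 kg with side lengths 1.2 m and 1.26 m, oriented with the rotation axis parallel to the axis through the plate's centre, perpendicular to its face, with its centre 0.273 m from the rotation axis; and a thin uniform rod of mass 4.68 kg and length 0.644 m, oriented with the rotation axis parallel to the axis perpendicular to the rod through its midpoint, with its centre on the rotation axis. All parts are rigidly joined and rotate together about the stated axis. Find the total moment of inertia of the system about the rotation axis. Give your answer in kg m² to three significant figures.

0.978

Thin rod: I_cm = (1/12)ML² = (1/12)(1.14)(0.836)² = 0.066395 kg m²; centre at d = 0.642 m, so I = I_cm + Md² gives I = 0.066395 + (1.14)(0.642)² = 0.53626 kg m².
Rectangular plate: I_cm = (1/12)M(a²+b²) = (1/12)(0.857)[(1.2)² + (1.26)²] = 0.21622 kg m²; centre at d = 0.273 m, so I = I_cm + Md² gives I = 0.21622 + (0.857)(0.273)² = 0.28009 kg m².
Thin rod: I_cm = (1/12)ML² = (1/12)(4.68)(0.644)² = 0.16175 kg m²; axis through the centre, so I = 0.16175 kg m².
Total I = 0.53626 + 0.28009 + 0.16175 = 0.9781 kg m².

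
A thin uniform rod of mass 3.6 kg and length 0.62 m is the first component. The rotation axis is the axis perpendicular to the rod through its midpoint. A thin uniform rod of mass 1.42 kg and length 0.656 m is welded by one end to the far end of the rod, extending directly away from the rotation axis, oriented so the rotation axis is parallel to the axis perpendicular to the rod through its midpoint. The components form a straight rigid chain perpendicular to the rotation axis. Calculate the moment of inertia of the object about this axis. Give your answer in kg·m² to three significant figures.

0.744

Thin rod: I_cm = (1/12)ML² = (1/12)(3.6)(0.62)² = 0.11532 kg·m²; axis through the centre, so I = 0.11532 kg·m².
Thin rod: I_cm = (1/12)ML² = (1/12)(1.42)(0.656)² = 0.050923 kg·m²; centre at d = 0.31 + 0.328 = 0.638 m, so the parallel axis theorem gives I = 0.050923 + (1.42)(0.638)² = 0.62893 kg·m².
Total I = 0.11532 + 0.62893 = 0.74425 kg·m².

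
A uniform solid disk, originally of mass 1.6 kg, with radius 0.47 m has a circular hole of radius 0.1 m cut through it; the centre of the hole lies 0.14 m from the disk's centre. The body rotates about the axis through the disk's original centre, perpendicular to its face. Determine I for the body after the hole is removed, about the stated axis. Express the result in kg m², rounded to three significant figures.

0.175

Unpierced body about its centre: I₀ = (1/2)MR² = (1/2)(1.6)(0.47)² = 0.17672 kg m².
The removed disk has mass m = M·(r/R)² = (1.6)(0.1/0.47)² = 0.072431 kg (same uniform areal density).
Its moment of inertia about the rotation axis (parallel-axis theorem): I_hole = (1/2)mr² + md² = (1/2)(0.072431)(0.1)² + (0.072431)(0.14)² = 0.0017818 kg m².
Treating the hole as negative mass, I = I₀ − I_hole = 0.17672 − 0.0017818 = 0.17494 kg m².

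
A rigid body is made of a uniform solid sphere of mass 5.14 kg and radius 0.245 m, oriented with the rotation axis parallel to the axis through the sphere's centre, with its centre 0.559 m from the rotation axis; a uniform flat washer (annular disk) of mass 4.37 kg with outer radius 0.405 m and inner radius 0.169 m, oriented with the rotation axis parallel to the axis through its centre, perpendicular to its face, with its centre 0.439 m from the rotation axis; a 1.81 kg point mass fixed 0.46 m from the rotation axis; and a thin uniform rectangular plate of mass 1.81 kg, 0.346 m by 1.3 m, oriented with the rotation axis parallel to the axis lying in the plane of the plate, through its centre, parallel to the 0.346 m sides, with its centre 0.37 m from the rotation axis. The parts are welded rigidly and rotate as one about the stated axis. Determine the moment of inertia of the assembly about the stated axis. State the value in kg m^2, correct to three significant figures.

Solid sphere: I_cm = (2/5)MR² = (2/5)(5.14)(0.245)² = 0.12341 kg m^2; centre at d = 0.559 m, so I = I_cm + Md² gives I = 0.12341 + (5.14)(0.559)² = 1.7296 kg m^2.
Annular disk: I_cm = (1/2)M(R²+r²) = (1/2)(4.37)[(0.405)² + (0.169)²] = 0.4208 kg m^2; centre at d = 0.439 m, so I = I_cm + Md² gives I = 0.4208 + (4.37)(0.439)² = 1.263 kg m^2.
Point mass: I_cm = 0; centre at d = 0.46 m, so I = I_cm + Md² gives I = 0 + (1.81)(0.46)² = 0.383 kg m^2.
Rectangular plate: I_cm = (1/12)Mb² = (1/12)(1.81)(1.3)² = 0.25491 kg m^2; centre at d = 0.37 m, so I = I_cm + Md² gives I = 0.25491 + (1.81)(0.37)² = 0.5027 kg m^2.
Total I = 1.7296 + 1.263 + 0.383 + 0.5027 = 3.8782 kg m^2.

3.88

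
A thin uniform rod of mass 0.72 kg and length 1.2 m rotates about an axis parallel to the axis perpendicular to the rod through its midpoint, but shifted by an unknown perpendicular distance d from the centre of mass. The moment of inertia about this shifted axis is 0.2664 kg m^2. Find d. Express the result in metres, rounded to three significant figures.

0.500

About the centre-of-mass axis, I_cm = (1/12)ML² = (1/12)(0.72)(1.2)² = 0.0864 kg m^2.
Parallel axis theorem: I = I_cm + Md², so Md² = 0.2664 − 0.0864 = 0.18 kg m^2.
d = √(0.18 / 0.72) = 0.5 m.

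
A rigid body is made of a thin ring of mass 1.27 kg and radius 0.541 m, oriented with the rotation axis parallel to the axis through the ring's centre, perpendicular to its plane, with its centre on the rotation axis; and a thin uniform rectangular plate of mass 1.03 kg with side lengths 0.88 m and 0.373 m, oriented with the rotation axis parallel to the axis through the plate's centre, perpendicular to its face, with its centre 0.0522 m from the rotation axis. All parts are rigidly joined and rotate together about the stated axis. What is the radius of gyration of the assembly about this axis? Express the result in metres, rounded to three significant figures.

0.444

Thin ring: I_cm = MR² = (1.27)(0.541)² = 0.3717 kg m^2; axis through the centre, so I = 0.3717 kg m^2.
Rectangular plate: I_cm = (1/12)M(a²+b²) = (1/12)(1.03)[(0.88)² + (0.373)²] = 0.078411 kg m^2; centre at d = 0.0522 m, so I = I_cm + Md² gives I = 0.078411 + (1.03)(0.0522)² = 0.081218 kg m^2.
Total I = 0.45292 kg m^2; total mass M = 2.3 kg.
k = √(I/M) = √(0.45292/2.3) = 0.44376 m.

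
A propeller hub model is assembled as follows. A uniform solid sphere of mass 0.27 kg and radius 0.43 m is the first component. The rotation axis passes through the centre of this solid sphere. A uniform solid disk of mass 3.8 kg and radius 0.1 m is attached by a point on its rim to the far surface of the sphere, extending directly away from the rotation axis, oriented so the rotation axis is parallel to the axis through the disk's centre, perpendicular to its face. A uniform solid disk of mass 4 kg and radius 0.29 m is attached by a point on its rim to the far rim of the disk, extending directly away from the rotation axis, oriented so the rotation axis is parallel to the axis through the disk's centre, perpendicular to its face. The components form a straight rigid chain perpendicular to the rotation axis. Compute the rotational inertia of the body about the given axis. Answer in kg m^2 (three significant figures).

Solid sphere: I_cm = (2/5)MR² = (2/5)(0.27)(0.43)² = 0.019969 kg m^2; axis through the centre, so I = 0.019969 kg m^2.
Solid disk: I_cm = (1/2)MR² = (1/2)(3.8)(0.1)² = 0.019 kg m^2; centre at d = 0.43 + 0.1 = 0.53 m, so the parallel axis theorem gives I = 0.019 + (3.8)(0.53)² = 1.0864 kg m^2.
Solid disk: I_cm = (1/2)MR² = (1/2)(4)(0.29)² = 0.1682 kg m^2; centre at d = 0.43 + 0.1 + 0.1 + 0.29 = 0.92 m, so the parallel axis theorem gives I = 0.1682 + (4)(0.92)² = 3.5538 kg m^2.
Total I = 0.019969 + 1.0864 + 3.5538 = 4.6602 kg m^2.

4.66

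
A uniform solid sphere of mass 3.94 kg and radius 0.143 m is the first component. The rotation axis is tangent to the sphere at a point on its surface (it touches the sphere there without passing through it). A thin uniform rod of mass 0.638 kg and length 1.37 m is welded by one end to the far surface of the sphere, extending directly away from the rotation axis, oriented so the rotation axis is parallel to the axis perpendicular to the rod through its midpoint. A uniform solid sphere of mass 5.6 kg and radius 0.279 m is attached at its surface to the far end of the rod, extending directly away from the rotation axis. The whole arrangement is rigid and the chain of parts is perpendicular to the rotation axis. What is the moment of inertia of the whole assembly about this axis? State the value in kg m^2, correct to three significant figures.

22.0

Solid sphere: I_cm = (2/5)MR² = (2/5)(3.94)(0.143)² = 0.032228 kg m^2; centre at d = 0.143 m, so I = I_cm + Md² gives I = 0.032228 + (3.94)(0.143)² = 0.1128 kg m^2.
Thin rod: I_cm = (1/12)ML² = (1/12)(0.638)(1.37)² = 0.099789 kg m^2; centre at d = 0.143 + 0.143 + 0.685 = 0.971 m, so I = I_cm + Md² gives I = 0.099789 + (0.638)(0.971)² = 0.70132 kg m^2.
Solid sphere: I_cm = (2/5)MR² = (2/5)(5.6)(0.279)² = 0.17436 kg m^2; centre at d = 0.143 + 0.143 + 0.685 + 0.685 + 0.279 = 1.935 m, so I = I_cm + Md² gives I = 0.17436 + (5.6)(1.935)² = 21.142 kg m^2.
Total I = 0.1128 + 0.70132 + 21.142 = 21.956 kg m^2.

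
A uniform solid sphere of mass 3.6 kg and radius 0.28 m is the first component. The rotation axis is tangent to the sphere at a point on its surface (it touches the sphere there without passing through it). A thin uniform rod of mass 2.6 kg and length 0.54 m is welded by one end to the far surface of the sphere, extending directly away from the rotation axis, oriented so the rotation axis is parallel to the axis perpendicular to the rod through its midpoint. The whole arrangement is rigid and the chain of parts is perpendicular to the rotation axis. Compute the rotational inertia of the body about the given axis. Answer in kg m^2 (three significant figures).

Solid sphere: I_cm = (2/5)MR² = (2/5)(3.6)(0.28)² = 0.1129 kg m^2; centre at d = 0.28 m, so the parallel axis theorem gives I = 0.1129 + (3.6)(0.28)² = 0.39514 kg m^2.
Thin rod: I_cm = (1/12)ML² = (1/12)(2.6)(0.54)² = 0.06318 kg m^2; centre at d = 0.28 + 0.28 + 0.27 = 0.83 m, so the parallel axis theorem gives I = 0.06318 + (2.6)(0.83)² = 1.8543 kg m^2.
Total I = 0.39514 + 1.8543 = 2.2495 kg m^2.

2.25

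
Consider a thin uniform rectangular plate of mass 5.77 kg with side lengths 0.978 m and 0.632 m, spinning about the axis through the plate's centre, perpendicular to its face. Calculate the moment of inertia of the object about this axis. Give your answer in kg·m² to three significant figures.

I_cm = (1/12)M(a²+b²) = (1/12)(5.77)[(0.978)² + (0.632)²] = 0.65197 kg·m²; axis through the centre, so I = 0.65197 kg·m².

0.652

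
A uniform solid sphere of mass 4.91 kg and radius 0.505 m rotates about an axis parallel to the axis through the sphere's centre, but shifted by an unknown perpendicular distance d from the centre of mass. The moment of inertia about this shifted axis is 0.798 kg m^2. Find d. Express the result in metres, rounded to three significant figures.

0.246

About the centre-of-mass axis, I_cm = (2/5)MR² = (2/5)(4.91)(0.505)² = 0.50087 kg m^2.
Parallel axis theorem: I = I_cm + Md², so Md² = 0.798 − 0.50087 = 0.29713 kg m^2.
d = √(0.29713 / 4.91) = 0.246 m.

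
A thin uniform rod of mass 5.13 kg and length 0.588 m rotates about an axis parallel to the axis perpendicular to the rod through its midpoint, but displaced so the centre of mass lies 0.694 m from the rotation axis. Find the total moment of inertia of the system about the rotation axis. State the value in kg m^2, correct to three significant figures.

I_cm = (1/12)ML² = (1/12)(5.13)(0.588)² = 0.14781 kg m^2; centre at d = 0.694 m, so the parallel axis theorem gives I = 0.14781 + (5.13)(0.694)² = 2.6186 kg m^2.

2.62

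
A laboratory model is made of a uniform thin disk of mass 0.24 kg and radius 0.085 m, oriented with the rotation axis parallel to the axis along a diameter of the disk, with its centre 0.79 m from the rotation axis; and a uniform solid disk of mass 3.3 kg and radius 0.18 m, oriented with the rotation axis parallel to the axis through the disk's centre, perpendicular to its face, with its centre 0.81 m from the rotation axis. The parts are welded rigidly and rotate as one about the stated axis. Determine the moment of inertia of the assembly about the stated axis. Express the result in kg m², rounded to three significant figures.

Thin disk: I_cm = (1/4)MR² = (1/4)(0.24)(0.085)² = 0.0004335 kg m²; centre at d = 0.79 m, so the parallel axis theorem gives I = 0.0004335 + (0.24)(0.79)² = 0.15022 kg m².
Solid disk: I_cm = (1/2)MR² = (1/2)(3.3)(0.18)² = 0.05346 kg m²; centre at d = 0.81 m, so the parallel axis theorem gives I = 0.05346 + (3.3)(0.81)² = 2.2186 kg m².
Total I = 0.15022 + 2.2186 = 2.3688 kg m².

2.37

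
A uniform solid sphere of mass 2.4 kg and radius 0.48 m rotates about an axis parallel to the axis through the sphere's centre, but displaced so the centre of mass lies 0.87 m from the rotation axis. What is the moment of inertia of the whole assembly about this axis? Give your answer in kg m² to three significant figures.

2.04

I_cm = (2/5)MR² = (2/5)(2.4)(0.48)² = 0.22118 kg m²; centre at d = 0.87 m, so I = I_cm + Md² gives I = 0.22118 + (2.4)(0.87)² = 2.0377 kg m².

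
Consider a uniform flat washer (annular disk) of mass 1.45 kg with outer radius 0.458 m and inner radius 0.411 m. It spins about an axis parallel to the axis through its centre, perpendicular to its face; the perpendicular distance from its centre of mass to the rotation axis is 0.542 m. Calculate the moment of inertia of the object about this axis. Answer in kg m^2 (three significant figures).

I_cm = (1/2)M(R²+r²) = (1/2)(1.45)[(0.458)² + (0.411)²] = 0.27455 kg m^2; centre at d = 0.542 m, so the parallel axis theorem gives I = 0.27455 + (1.45)(0.542)² = 0.7005 kg m^2.

0.701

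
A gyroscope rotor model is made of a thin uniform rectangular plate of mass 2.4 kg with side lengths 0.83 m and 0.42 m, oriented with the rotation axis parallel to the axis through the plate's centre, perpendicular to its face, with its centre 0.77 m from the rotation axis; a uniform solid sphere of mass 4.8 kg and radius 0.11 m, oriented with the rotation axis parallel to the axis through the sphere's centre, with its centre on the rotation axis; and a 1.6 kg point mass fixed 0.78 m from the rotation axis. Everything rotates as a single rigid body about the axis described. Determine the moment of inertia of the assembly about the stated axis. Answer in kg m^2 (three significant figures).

2.59

Rectangular plate: I_cm = (1/12)M(a²+b²) = (1/12)(2.4)[(0.83)² + (0.42)²] = 0.17306 kg m^2; centre at d = 0.77 m, so I = I_cm + Md² gives I = 0.17306 + (2.4)(0.77)² = 1.596 kg m^2.
Solid sphere: I_cm = (2/5)MR² = (2/5)(4.8)(0.11)² = 0.023232 kg m^2; axis through the centre, so I = 0.023232 kg m^2.
Point mass: I_cm = 0; centre at d = 0.78 m, so I = I_cm + Md² gives I = 0 + (1.6)(0.78)² = 0.97344 kg m^2.
Total I = 1.596 + 0.023232 + 0.97344 = 2.5927 kg m^2.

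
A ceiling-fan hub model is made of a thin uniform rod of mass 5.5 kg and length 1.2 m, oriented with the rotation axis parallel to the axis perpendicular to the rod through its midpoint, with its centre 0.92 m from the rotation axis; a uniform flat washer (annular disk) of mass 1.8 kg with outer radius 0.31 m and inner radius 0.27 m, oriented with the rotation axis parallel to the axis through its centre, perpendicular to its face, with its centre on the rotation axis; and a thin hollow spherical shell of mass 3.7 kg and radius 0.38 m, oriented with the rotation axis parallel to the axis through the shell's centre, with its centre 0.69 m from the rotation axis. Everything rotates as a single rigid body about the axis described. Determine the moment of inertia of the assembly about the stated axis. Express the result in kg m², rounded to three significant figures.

Thin rod: I_cm = (1/12)ML² = (1/12)(5.5)(1.2)² = 0.66 kg m²; centre at d = 0.92 m, so I = I_cm + Md² gives I = 0.66 + (5.5)(0.92)² = 5.3152 kg m².
Annular disk: I_cm = (1/2)M(R²+r²) = (1/2)(1.8)[(0.31)² + (0.27)²] = 0.1521 kg m²; axis through the centre, so I = 0.1521 kg m².
Spherical shell: I_cm = (2/3)MR² = (2/3)(3.7)(0.38)² = 0.35619 kg m²; centre at d = 0.69 m, so I = I_cm + Md² gives I = 0.35619 + (3.7)(0.69)² = 2.1178 kg m².
Total I = 5.3152 + 0.1521 + 2.1178 = 7.5851 kg m².

7.59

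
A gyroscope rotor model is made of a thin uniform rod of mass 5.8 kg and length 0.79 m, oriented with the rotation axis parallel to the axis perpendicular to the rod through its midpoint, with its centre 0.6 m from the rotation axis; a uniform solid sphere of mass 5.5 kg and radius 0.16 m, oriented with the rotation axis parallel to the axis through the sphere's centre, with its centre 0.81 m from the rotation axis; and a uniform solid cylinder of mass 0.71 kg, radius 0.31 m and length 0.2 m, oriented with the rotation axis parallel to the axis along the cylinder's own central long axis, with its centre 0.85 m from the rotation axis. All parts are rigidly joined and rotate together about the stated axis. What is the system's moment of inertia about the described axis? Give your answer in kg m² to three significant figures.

Thin rod: I_cm = (1/12)ML² = (1/12)(5.8)(0.79)² = 0.30165 kg m²; centre at d = 0.6 m, so I = I_cm + Md² gives I = 0.30165 + (5.8)(0.6)² = 2.3896 kg m².
Solid sphere: I_cm = (2/5)MR² = (2/5)(5.5)(0.16)² = 0.05632 kg m²; centre at d = 0.81 m, so I = I_cm + Md² gives I = 0.05632 + (5.5)(0.81)² = 3.6649 kg m².
Solid cylinder: I_cm = (1/2)MR² = (1/2)(0.71)(0.31)² = 0.034115 kg m²; centre at d = 0.85 m, so I = I_cm + Md² gives I = 0.034115 + (0.71)(0.85)² = 0.54709 kg m².
Total I = 2.3896 + 3.6649 + 0.54709 = 6.6016 kg m².

6.60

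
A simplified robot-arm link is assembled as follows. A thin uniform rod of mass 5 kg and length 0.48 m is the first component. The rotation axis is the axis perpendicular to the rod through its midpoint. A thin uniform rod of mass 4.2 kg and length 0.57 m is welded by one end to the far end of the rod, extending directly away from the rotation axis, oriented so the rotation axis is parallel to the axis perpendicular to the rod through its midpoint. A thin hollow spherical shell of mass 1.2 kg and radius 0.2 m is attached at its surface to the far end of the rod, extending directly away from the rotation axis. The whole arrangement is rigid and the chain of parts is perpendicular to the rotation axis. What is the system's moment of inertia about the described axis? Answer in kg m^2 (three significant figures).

Thin rod: I_cm = (1/12)ML² = (1/12)(5)(0.48)² = 0.096 kg m^2; axis through the centre, so I = 0.096 kg m^2.
Thin rod: I_cm = (1/12)ML² = (1/12)(4.2)(0.57)² = 0.11371 kg m^2; centre at d = 0.24 + 0.285 = 0.525 m, so I = I_cm + Md² gives I = 0.11371 + (4.2)(0.525)² = 1.2713 kg m^2.
Spherical shell: I_cm = (2/3)MR² = (2/3)(1.2)(0.2)² = 0.032 kg m^2; centre at d = 0.24 + 0.285 + 0.285 + 0.2 = 1.01 m, so I = I_cm + Md² gives I = 0.032 + (1.2)(1.01)² = 1.2561 kg m^2.
Total I = 0.096 + 1.2713 + 1.2561 = 2.6235 kg m^2.

2.62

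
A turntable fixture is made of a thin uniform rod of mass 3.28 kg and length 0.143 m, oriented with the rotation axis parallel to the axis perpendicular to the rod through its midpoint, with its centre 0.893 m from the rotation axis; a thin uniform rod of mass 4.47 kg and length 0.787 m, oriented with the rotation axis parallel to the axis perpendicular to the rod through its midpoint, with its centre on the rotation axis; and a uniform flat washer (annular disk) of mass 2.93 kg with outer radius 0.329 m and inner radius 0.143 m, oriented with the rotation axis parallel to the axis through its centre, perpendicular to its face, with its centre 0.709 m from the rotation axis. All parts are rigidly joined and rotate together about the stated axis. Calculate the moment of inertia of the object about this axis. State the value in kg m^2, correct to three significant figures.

Thin rod: I_cm = (1/12)ML² = (1/12)(3.28)(0.143)² = 0.0055894 kg m^2; centre at d = 0.893 m, so I = I_cm + Md² gives I = 0.0055894 + (3.28)(0.893)² = 2.6212 kg m^2.
Thin rod: I_cm = (1/12)ML² = (1/12)(4.47)(0.787)² = 0.23071 kg m^2; axis through the centre, so I = 0.23071 kg m^2.
Annular disk: I_cm = (1/2)M(R²+r²) = (1/2)(2.93)[(0.329)² + (0.143)²] = 0.18853 kg m^2; centre at d = 0.709 m, so I = I_cm + Md² gives I = 0.18853 + (2.93)(0.709)² = 1.6614 kg m^2.
Total I = 2.6212 + 0.23071 + 1.6614 = 4.5133 kg m^2.

4.51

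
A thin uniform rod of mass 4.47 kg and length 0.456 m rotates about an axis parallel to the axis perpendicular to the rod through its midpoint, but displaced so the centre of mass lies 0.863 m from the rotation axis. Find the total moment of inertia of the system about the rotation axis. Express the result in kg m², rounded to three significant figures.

I_cm = (1/12)ML² = (1/12)(4.47)(0.456)² = 0.077456 kg m²; centre at d = 0.863 m, so I = I_cm + Md² gives I = 0.077456 + (4.47)(0.863)² = 3.4066 kg m².

3.41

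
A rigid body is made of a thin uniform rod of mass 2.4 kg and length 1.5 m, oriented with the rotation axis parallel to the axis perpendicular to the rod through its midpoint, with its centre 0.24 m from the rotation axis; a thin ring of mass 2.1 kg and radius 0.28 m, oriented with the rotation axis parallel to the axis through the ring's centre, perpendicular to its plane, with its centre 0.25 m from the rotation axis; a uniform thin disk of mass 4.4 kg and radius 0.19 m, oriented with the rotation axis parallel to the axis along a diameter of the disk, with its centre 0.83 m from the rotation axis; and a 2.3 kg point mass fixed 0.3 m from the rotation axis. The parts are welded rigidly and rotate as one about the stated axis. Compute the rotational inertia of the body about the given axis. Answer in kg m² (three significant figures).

4.16

Thin rod: I_cm = (1/12)ML² = (1/12)(2.4)(1.5)² = 0.45 kg m²; centre at d = 0.24 m, so I = I_cm + Md² gives I = 0.45 + (2.4)(0.24)² = 0.58824 kg m².
Thin ring: I_cm = MR² = (2.1)(0.28)² = 0.16464 kg m²; centre at d = 0.25 m, so I = I_cm + Md² gives I = 0.16464 + (2.1)(0.25)² = 0.29589 kg m².
Thin disk: I_cm = (1/4)MR² = (1/4)(4.4)(0.19)² = 0.03971 kg m²; centre at d = 0.83 m, so I = I_cm + Md² gives I = 0.03971 + (4.4)(0.83)² = 3.0709 kg m².
Point mass: I_cm = 0; centre at d = 0.3 m, so I = I_cm + Md² gives I = 0 + (2.3)(0.3)² = 0.207 kg m².
Total I = 0.58824 + 0.29589 + 3.0709 + 0.207 = 4.162 kg m².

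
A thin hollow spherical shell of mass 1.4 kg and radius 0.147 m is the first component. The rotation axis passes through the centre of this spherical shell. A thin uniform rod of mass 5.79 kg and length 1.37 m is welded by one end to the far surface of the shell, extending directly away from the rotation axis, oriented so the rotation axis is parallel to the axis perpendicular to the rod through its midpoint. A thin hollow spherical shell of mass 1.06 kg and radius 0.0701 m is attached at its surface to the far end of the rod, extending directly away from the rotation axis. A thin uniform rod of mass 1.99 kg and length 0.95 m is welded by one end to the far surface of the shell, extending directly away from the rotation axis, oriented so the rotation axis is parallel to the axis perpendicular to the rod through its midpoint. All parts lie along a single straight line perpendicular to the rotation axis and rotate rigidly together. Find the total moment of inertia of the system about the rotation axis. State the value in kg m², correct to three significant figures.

16.8

Spherical shell: I_cm = (2/3)MR² = (2/3)(1.4)(0.147)² = 0.020168 kg m²; axis through the centre, so I = 0.020168 kg m².
Thin rod: I_cm = (1/12)ML² = (1/12)(5.79)(1.37)² = 0.9056 kg m²; centre at d = 0.147 + 0.685 = 0.832 m, so I = I_cm + Md² gives I = 0.9056 + (5.79)(0.832)² = 4.9136 kg m².
Spherical shell: I_cm = (2/3)MR² = (2/3)(1.06)(0.0701)² = 0.0034726 kg m²; centre at d = 0.147 + 0.685 + 0.685 + 0.0701 = 1.5871 m, so I = I_cm + Md² gives I = 0.0034726 + (1.06)(1.5871)² = 2.6735 kg m².
Thin rod: I_cm = (1/12)ML² = (1/12)(1.99)(0.95)² = 0.14966 kg m²; centre at d = 0.147 + 0.685 + 0.685 + 0.0701 + 0.0701 + 0.475 = 2.1322 m, so I = I_cm + Md² gives I = 0.14966 + (1.99)(2.1322)² = 9.1968 kg m².
Total I = 0.020168 + 4.9136 + 2.6735 + 9.1968 = 16.804 kg m².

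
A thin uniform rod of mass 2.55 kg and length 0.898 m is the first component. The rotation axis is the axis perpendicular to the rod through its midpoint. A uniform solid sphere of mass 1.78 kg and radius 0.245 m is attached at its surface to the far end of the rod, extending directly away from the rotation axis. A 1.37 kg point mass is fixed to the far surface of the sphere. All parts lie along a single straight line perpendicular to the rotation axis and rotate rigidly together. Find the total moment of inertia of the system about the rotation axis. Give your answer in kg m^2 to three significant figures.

Thin rod: I_cm = (1/12)ML² = (1/12)(2.55)(0.898)² = 0.17136 kg m^2; axis through the centre, so I = 0.17136 kg m^2.
Solid sphere: I_cm = (2/5)MR² = (2/5)(1.78)(0.245)² = 0.042738 kg m^2; centre at d = 0.449 + 0.245 = 0.694 m, so I = I_cm + Md² gives I = 0.042738 + (1.78)(0.694)² = 0.90005 kg m^2.
Point mass: I_cm = 0; centre at d = 0.449 + 0.245 + 0.245 = 0.939 m, so I = I_cm + Md² gives I = 0 + (1.37)(0.939)² = 1.208 kg m^2.
Total I = 0.17136 + 0.90005 + 1.208 = 2.2794 kg m^2.

2.28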